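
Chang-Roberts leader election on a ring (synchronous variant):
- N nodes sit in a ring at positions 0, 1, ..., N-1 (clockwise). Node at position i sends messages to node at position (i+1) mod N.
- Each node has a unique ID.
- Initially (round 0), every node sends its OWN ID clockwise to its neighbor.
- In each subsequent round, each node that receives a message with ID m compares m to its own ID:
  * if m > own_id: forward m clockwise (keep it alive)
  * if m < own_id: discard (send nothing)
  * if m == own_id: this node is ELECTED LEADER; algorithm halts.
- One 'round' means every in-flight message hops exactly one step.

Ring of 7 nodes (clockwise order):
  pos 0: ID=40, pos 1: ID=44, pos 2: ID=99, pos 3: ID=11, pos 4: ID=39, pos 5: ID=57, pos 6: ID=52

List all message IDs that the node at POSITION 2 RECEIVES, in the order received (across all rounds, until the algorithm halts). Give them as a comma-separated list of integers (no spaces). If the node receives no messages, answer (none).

Answer: 44,52,57,99

Derivation:
Round 1: pos1(id44) recv 40: drop; pos2(id99) recv 44: drop; pos3(id11) recv 99: fwd; pos4(id39) recv 11: drop; pos5(id57) recv 39: drop; pos6(id52) recv 57: fwd; pos0(id40) recv 52: fwd
Round 2: pos4(id39) recv 99: fwd; pos0(id40) recv 57: fwd; pos1(id44) recv 52: fwd
Round 3: pos5(id57) recv 99: fwd; pos1(id44) recv 57: fwd; pos2(id99) recv 52: drop
Round 4: pos6(id52) recv 99: fwd; pos2(id99) recv 57: drop
Round 5: pos0(id40) recv 99: fwd
Round 6: pos1(id44) recv 99: fwd
Round 7: pos2(id99) recv 99: ELECTED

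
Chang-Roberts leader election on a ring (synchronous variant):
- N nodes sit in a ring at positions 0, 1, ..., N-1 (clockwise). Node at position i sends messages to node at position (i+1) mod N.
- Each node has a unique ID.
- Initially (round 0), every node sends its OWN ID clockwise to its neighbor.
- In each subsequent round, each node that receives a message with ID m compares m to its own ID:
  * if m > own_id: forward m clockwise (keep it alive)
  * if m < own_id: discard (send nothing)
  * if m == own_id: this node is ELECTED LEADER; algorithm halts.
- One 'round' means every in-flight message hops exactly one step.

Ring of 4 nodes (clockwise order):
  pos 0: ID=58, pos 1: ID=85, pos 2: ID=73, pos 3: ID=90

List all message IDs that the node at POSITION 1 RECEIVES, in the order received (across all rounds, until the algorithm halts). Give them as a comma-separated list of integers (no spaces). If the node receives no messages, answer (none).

Answer: 58,90

Derivation:
Round 1: pos1(id85) recv 58: drop; pos2(id73) recv 85: fwd; pos3(id90) recv 73: drop; pos0(id58) recv 90: fwd
Round 2: pos3(id90) recv 85: drop; pos1(id85) recv 90: fwd
Round 3: pos2(id73) recv 90: fwd
Round 4: pos3(id90) recv 90: ELECTED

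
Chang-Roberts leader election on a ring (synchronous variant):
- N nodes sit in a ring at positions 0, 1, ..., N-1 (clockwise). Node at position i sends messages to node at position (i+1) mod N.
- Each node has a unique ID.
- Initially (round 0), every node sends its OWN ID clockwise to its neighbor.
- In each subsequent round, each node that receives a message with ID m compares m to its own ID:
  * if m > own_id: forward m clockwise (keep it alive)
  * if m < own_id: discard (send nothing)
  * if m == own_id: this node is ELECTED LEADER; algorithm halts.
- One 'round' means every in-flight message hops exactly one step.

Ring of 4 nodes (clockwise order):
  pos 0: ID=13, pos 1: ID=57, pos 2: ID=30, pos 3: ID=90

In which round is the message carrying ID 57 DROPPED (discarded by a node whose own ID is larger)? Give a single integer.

Round 1: pos1(id57) recv 13: drop; pos2(id30) recv 57: fwd; pos3(id90) recv 30: drop; pos0(id13) recv 90: fwd
Round 2: pos3(id90) recv 57: drop; pos1(id57) recv 90: fwd
Round 3: pos2(id30) recv 90: fwd
Round 4: pos3(id90) recv 90: ELECTED
Message ID 57 originates at pos 1; dropped at pos 3 in round 2

Answer: 2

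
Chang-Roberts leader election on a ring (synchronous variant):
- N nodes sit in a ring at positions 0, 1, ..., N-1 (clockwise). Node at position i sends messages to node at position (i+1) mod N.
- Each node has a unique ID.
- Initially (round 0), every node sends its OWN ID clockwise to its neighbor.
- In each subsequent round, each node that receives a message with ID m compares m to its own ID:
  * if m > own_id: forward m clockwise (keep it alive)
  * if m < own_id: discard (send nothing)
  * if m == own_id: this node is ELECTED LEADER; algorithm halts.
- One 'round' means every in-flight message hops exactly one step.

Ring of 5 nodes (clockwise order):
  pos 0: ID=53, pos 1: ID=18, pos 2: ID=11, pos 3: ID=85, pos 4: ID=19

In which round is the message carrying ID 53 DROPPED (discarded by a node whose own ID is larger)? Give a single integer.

Round 1: pos1(id18) recv 53: fwd; pos2(id11) recv 18: fwd; pos3(id85) recv 11: drop; pos4(id19) recv 85: fwd; pos0(id53) recv 19: drop
Round 2: pos2(id11) recv 53: fwd; pos3(id85) recv 18: drop; pos0(id53) recv 85: fwd
Round 3: pos3(id85) recv 53: drop; pos1(id18) recv 85: fwd
Round 4: pos2(id11) recv 85: fwd
Round 5: pos3(id85) recv 85: ELECTED
Message ID 53 originates at pos 0; dropped at pos 3 in round 3

Answer: 3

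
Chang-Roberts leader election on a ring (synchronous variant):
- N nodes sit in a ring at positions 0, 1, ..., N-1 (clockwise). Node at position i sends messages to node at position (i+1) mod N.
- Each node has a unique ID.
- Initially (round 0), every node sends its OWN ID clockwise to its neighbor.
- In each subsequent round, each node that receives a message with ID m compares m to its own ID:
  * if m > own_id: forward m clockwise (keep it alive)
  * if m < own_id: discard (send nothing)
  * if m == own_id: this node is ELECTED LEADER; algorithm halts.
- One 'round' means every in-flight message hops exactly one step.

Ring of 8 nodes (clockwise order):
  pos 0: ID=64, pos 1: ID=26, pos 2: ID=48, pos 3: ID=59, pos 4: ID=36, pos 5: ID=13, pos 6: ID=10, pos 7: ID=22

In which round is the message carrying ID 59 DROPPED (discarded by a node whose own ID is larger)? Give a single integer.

Round 1: pos1(id26) recv 64: fwd; pos2(id48) recv 26: drop; pos3(id59) recv 48: drop; pos4(id36) recv 59: fwd; pos5(id13) recv 36: fwd; pos6(id10) recv 13: fwd; pos7(id22) recv 10: drop; pos0(id64) recv 22: drop
Round 2: pos2(id48) recv 64: fwd; pos5(id13) recv 59: fwd; pos6(id10) recv 36: fwd; pos7(id22) recv 13: drop
Round 3: pos3(id59) recv 64: fwd; pos6(id10) recv 59: fwd; pos7(id22) recv 36: fwd
Round 4: pos4(id36) recv 64: fwd; pos7(id22) recv 59: fwd; pos0(id64) recv 36: drop
Round 5: pos5(id13) recv 64: fwd; pos0(id64) recv 59: drop
Round 6: pos6(id10) recv 64: fwd
Round 7: pos7(id22) recv 64: fwd
Round 8: pos0(id64) recv 64: ELECTED
Message ID 59 originates at pos 3; dropped at pos 0 in round 5

Answer: 5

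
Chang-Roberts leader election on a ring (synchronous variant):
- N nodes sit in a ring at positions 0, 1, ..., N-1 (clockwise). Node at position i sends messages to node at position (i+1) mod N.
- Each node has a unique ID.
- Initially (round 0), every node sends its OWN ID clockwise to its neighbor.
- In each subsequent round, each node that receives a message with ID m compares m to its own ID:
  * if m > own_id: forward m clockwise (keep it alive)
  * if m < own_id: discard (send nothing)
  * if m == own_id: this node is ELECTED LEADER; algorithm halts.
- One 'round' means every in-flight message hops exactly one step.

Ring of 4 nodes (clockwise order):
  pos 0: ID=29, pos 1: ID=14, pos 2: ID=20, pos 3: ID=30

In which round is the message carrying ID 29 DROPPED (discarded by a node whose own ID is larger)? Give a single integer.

Answer: 3

Derivation:
Round 1: pos1(id14) recv 29: fwd; pos2(id20) recv 14: drop; pos3(id30) recv 20: drop; pos0(id29) recv 30: fwd
Round 2: pos2(id20) recv 29: fwd; pos1(id14) recv 30: fwd
Round 3: pos3(id30) recv 29: drop; pos2(id20) recv 30: fwd
Round 4: pos3(id30) recv 30: ELECTED
Message ID 29 originates at pos 0; dropped at pos 3 in round 3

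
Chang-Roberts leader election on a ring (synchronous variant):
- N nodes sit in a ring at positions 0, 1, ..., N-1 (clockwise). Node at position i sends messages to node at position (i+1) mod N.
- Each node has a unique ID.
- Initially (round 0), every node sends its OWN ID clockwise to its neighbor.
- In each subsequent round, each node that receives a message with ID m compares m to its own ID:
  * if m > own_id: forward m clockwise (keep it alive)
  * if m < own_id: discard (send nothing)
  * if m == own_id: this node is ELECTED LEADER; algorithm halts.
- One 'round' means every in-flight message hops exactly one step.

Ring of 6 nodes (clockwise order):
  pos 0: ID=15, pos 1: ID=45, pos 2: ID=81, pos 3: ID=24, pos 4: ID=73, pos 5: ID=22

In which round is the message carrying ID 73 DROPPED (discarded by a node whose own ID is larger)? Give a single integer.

Round 1: pos1(id45) recv 15: drop; pos2(id81) recv 45: drop; pos3(id24) recv 81: fwd; pos4(id73) recv 24: drop; pos5(id22) recv 73: fwd; pos0(id15) recv 22: fwd
Round 2: pos4(id73) recv 81: fwd; pos0(id15) recv 73: fwd; pos1(id45) recv 22: drop
Round 3: pos5(id22) recv 81: fwd; pos1(id45) recv 73: fwd
Round 4: pos0(id15) recv 81: fwd; pos2(id81) recv 73: drop
Round 5: pos1(id45) recv 81: fwd
Round 6: pos2(id81) recv 81: ELECTED
Message ID 73 originates at pos 4; dropped at pos 2 in round 4

Answer: 4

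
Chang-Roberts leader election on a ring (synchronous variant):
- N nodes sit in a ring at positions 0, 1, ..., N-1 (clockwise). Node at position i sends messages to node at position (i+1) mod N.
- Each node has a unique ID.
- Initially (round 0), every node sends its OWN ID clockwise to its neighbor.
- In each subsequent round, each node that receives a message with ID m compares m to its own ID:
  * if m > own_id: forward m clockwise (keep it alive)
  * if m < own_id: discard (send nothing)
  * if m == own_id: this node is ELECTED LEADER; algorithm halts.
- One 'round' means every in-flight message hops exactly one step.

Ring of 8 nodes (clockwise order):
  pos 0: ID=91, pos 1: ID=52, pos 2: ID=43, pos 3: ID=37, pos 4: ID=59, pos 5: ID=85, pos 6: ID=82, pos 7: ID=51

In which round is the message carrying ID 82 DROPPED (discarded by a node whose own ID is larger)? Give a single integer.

Answer: 2

Derivation:
Round 1: pos1(id52) recv 91: fwd; pos2(id43) recv 52: fwd; pos3(id37) recv 43: fwd; pos4(id59) recv 37: drop; pos5(id85) recv 59: drop; pos6(id82) recv 85: fwd; pos7(id51) recv 82: fwd; pos0(id91) recv 51: drop
Round 2: pos2(id43) recv 91: fwd; pos3(id37) recv 52: fwd; pos4(id59) recv 43: drop; pos7(id51) recv 85: fwd; pos0(id91) recv 82: drop
Round 3: pos3(id37) recv 91: fwd; pos4(id59) recv 52: drop; pos0(id91) recv 85: drop
Round 4: pos4(id59) recv 91: fwd
Round 5: pos5(id85) recv 91: fwd
Round 6: pos6(id82) recv 91: fwd
Round 7: pos7(id51) recv 91: fwd
Round 8: pos0(id91) recv 91: ELECTED
Message ID 82 originates at pos 6; dropped at pos 0 in round 2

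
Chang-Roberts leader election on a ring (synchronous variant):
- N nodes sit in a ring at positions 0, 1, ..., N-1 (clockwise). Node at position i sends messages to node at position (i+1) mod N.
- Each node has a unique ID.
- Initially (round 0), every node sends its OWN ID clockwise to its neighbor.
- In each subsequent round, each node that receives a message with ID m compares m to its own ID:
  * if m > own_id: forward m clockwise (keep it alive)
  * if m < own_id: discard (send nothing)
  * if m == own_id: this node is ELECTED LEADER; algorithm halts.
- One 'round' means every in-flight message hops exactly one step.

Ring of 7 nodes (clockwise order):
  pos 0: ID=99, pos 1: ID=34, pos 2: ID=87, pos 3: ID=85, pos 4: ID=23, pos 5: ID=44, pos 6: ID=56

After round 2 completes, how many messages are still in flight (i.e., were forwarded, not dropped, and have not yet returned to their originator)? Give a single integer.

Round 1: pos1(id34) recv 99: fwd; pos2(id87) recv 34: drop; pos3(id85) recv 87: fwd; pos4(id23) recv 85: fwd; pos5(id44) recv 23: drop; pos6(id56) recv 44: drop; pos0(id99) recv 56: drop
Round 2: pos2(id87) recv 99: fwd; pos4(id23) recv 87: fwd; pos5(id44) recv 85: fwd
After round 2: 3 messages still in flight

Answer: 3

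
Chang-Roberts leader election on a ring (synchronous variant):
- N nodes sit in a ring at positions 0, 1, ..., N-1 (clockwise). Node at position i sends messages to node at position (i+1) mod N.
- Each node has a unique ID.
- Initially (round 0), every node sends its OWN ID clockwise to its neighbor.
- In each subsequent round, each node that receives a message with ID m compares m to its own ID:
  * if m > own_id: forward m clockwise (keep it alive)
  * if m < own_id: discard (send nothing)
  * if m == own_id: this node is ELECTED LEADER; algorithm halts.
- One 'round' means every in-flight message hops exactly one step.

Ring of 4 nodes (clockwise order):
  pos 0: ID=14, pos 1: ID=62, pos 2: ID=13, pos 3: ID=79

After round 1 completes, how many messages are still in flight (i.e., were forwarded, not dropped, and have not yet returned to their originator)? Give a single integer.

Round 1: pos1(id62) recv 14: drop; pos2(id13) recv 62: fwd; pos3(id79) recv 13: drop; pos0(id14) recv 79: fwd
After round 1: 2 messages still in flight

Answer: 2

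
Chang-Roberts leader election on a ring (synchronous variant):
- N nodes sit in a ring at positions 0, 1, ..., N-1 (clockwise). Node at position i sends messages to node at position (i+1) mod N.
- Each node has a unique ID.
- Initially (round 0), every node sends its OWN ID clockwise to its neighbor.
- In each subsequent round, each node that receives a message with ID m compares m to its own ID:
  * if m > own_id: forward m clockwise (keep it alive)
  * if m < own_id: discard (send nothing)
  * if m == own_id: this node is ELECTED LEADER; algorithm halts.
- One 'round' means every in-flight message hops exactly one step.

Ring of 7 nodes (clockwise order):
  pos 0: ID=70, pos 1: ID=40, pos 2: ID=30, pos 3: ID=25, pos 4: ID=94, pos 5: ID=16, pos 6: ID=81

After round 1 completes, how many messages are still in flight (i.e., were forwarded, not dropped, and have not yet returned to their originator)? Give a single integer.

Answer: 5

Derivation:
Round 1: pos1(id40) recv 70: fwd; pos2(id30) recv 40: fwd; pos3(id25) recv 30: fwd; pos4(id94) recv 25: drop; pos5(id16) recv 94: fwd; pos6(id81) recv 16: drop; pos0(id70) recv 81: fwd
After round 1: 5 messages still in flight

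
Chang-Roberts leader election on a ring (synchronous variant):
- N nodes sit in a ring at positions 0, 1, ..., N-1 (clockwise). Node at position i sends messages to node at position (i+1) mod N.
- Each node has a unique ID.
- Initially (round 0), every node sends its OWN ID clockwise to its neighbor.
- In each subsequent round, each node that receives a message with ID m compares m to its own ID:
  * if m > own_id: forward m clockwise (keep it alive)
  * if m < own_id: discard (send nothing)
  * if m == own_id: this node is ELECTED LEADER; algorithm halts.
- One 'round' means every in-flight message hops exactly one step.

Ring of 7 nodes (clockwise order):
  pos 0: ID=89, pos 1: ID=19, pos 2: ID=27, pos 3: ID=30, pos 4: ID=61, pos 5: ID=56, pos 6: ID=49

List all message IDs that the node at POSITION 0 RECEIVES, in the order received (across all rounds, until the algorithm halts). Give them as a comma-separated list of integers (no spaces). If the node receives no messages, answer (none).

Round 1: pos1(id19) recv 89: fwd; pos2(id27) recv 19: drop; pos3(id30) recv 27: drop; pos4(id61) recv 30: drop; pos5(id56) recv 61: fwd; pos6(id49) recv 56: fwd; pos0(id89) recv 49: drop
Round 2: pos2(id27) recv 89: fwd; pos6(id49) recv 61: fwd; pos0(id89) recv 56: drop
Round 3: pos3(id30) recv 89: fwd; pos0(id89) recv 61: drop
Round 4: pos4(id61) recv 89: fwd
Round 5: pos5(id56) recv 89: fwd
Round 6: pos6(id49) recv 89: fwd
Round 7: pos0(id89) recv 89: ELECTED

Answer: 49,56,61,89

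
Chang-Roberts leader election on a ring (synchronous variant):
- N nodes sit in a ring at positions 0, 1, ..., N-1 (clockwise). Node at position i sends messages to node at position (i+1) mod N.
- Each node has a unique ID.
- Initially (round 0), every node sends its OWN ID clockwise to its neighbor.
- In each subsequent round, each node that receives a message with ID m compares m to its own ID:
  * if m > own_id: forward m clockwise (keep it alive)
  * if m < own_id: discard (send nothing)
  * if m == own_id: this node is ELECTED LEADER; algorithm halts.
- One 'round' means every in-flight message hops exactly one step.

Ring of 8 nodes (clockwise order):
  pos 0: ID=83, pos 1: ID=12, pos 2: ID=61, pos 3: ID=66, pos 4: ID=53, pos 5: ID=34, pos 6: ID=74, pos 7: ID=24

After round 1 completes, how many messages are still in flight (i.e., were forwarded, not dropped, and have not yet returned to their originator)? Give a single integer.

Answer: 4

Derivation:
Round 1: pos1(id12) recv 83: fwd; pos2(id61) recv 12: drop; pos3(id66) recv 61: drop; pos4(id53) recv 66: fwd; pos5(id34) recv 53: fwd; pos6(id74) recv 34: drop; pos7(id24) recv 74: fwd; pos0(id83) recv 24: drop
After round 1: 4 messages still in flight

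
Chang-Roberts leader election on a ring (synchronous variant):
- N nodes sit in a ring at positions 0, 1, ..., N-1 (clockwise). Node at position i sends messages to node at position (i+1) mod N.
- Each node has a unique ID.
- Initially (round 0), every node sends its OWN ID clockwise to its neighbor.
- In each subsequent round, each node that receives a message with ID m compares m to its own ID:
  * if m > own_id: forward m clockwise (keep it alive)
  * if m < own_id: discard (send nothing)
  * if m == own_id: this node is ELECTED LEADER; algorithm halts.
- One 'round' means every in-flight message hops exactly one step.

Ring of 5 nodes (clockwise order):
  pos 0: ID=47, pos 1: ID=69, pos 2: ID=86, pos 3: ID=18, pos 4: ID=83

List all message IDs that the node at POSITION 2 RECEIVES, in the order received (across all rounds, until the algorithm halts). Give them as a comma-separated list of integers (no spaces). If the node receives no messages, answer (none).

Answer: 69,83,86

Derivation:
Round 1: pos1(id69) recv 47: drop; pos2(id86) recv 69: drop; pos3(id18) recv 86: fwd; pos4(id83) recv 18: drop; pos0(id47) recv 83: fwd
Round 2: pos4(id83) recv 86: fwd; pos1(id69) recv 83: fwd
Round 3: pos0(id47) recv 86: fwd; pos2(id86) recv 83: drop
Round 4: pos1(id69) recv 86: fwd
Round 5: pos2(id86) recv 86: ELECTED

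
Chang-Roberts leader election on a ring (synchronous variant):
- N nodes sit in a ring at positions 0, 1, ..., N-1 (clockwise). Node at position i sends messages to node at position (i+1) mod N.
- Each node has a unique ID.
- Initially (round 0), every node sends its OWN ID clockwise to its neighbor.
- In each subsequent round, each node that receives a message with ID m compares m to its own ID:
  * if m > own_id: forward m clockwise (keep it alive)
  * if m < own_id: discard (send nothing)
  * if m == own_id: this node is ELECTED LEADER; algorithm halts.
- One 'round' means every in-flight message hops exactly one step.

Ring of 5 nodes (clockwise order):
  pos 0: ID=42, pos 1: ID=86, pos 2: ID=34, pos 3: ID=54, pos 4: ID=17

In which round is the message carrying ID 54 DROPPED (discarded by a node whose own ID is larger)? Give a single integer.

Round 1: pos1(id86) recv 42: drop; pos2(id34) recv 86: fwd; pos3(id54) recv 34: drop; pos4(id17) recv 54: fwd; pos0(id42) recv 17: drop
Round 2: pos3(id54) recv 86: fwd; pos0(id42) recv 54: fwd
Round 3: pos4(id17) recv 86: fwd; pos1(id86) recv 54: drop
Round 4: pos0(id42) recv 86: fwd
Round 5: pos1(id86) recv 86: ELECTED
Message ID 54 originates at pos 3; dropped at pos 1 in round 3

Answer: 3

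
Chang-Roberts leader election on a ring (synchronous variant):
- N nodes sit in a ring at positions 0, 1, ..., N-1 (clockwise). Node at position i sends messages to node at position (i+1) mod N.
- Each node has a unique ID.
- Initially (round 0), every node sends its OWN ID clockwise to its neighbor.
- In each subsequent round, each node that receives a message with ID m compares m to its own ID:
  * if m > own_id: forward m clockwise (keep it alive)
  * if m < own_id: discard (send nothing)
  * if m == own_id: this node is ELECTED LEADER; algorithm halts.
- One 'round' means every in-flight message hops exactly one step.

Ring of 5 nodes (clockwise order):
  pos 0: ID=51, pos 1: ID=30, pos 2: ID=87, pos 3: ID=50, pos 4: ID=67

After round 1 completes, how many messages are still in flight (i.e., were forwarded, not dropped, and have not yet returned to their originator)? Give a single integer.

Answer: 3

Derivation:
Round 1: pos1(id30) recv 51: fwd; pos2(id87) recv 30: drop; pos3(id50) recv 87: fwd; pos4(id67) recv 50: drop; pos0(id51) recv 67: fwd
After round 1: 3 messages still in flight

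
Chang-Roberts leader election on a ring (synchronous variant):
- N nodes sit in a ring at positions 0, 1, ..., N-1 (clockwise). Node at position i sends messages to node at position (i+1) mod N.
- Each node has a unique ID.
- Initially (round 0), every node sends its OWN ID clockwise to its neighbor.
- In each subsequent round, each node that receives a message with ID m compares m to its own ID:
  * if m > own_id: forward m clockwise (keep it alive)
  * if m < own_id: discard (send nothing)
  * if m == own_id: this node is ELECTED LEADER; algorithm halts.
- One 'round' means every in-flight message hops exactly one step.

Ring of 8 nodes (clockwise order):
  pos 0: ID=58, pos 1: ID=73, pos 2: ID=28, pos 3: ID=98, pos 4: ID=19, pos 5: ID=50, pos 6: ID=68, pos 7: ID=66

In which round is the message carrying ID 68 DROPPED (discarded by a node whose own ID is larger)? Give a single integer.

Round 1: pos1(id73) recv 58: drop; pos2(id28) recv 73: fwd; pos3(id98) recv 28: drop; pos4(id19) recv 98: fwd; pos5(id50) recv 19: drop; pos6(id68) recv 50: drop; pos7(id66) recv 68: fwd; pos0(id58) recv 66: fwd
Round 2: pos3(id98) recv 73: drop; pos5(id50) recv 98: fwd; pos0(id58) recv 68: fwd; pos1(id73) recv 66: drop
Round 3: pos6(id68) recv 98: fwd; pos1(id73) recv 68: drop
Round 4: pos7(id66) recv 98: fwd
Round 5: pos0(id58) recv 98: fwd
Round 6: pos1(id73) recv 98: fwd
Round 7: pos2(id28) recv 98: fwd
Round 8: pos3(id98) recv 98: ELECTED
Message ID 68 originates at pos 6; dropped at pos 1 in round 3

Answer: 3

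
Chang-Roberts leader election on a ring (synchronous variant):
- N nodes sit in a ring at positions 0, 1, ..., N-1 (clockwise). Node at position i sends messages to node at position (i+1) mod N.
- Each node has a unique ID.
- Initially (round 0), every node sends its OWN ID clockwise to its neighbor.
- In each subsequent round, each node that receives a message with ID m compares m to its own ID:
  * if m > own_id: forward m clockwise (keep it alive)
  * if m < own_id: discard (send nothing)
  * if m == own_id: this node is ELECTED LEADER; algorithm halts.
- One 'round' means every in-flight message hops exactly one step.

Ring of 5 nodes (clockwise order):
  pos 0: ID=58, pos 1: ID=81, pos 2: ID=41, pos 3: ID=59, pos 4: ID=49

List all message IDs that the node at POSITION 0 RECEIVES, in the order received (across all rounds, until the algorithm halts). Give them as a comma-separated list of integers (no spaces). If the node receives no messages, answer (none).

Answer: 49,59,81

Derivation:
Round 1: pos1(id81) recv 58: drop; pos2(id41) recv 81: fwd; pos3(id59) recv 41: drop; pos4(id49) recv 59: fwd; pos0(id58) recv 49: drop
Round 2: pos3(id59) recv 81: fwd; pos0(id58) recv 59: fwd
Round 3: pos4(id49) recv 81: fwd; pos1(id81) recv 59: drop
Round 4: pos0(id58) recv 81: fwd
Round 5: pos1(id81) recv 81: ELECTED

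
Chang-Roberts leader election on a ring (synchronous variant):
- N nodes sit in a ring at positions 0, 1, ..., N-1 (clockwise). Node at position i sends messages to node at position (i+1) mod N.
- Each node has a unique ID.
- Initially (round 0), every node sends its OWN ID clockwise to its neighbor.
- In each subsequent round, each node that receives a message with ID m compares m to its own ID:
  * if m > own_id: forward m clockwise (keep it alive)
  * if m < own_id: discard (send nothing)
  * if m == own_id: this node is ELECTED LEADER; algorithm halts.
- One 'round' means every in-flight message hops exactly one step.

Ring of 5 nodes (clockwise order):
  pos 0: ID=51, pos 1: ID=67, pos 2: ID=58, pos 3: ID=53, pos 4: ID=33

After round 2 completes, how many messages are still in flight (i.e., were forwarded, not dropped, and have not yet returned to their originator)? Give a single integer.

Round 1: pos1(id67) recv 51: drop; pos2(id58) recv 67: fwd; pos3(id53) recv 58: fwd; pos4(id33) recv 53: fwd; pos0(id51) recv 33: drop
Round 2: pos3(id53) recv 67: fwd; pos4(id33) recv 58: fwd; pos0(id51) recv 53: fwd
After round 2: 3 messages still in flight

Answer: 3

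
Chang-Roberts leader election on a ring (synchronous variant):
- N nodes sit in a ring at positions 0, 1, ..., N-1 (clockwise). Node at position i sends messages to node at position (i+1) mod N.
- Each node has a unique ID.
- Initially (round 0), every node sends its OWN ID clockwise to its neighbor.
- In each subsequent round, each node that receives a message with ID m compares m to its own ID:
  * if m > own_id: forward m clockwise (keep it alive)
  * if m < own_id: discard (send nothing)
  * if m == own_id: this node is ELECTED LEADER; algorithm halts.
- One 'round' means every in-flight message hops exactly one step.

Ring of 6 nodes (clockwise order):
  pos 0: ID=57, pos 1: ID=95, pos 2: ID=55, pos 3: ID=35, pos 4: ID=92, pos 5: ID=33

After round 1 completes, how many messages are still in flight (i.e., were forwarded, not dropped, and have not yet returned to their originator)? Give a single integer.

Round 1: pos1(id95) recv 57: drop; pos2(id55) recv 95: fwd; pos3(id35) recv 55: fwd; pos4(id92) recv 35: drop; pos5(id33) recv 92: fwd; pos0(id57) recv 33: drop
After round 1: 3 messages still in flight

Answer: 3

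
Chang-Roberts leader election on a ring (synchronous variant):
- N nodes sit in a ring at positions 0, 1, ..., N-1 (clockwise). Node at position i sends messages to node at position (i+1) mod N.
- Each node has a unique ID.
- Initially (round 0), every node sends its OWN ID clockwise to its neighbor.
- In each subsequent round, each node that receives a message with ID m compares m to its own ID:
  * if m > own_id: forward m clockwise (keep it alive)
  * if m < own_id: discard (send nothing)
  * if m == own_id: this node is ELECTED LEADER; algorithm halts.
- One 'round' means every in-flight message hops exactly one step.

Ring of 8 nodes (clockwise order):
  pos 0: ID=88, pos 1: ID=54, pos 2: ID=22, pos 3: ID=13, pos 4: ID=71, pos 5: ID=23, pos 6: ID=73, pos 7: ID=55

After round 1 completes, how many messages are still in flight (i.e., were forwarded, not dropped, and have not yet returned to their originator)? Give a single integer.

Answer: 5

Derivation:
Round 1: pos1(id54) recv 88: fwd; pos2(id22) recv 54: fwd; pos3(id13) recv 22: fwd; pos4(id71) recv 13: drop; pos5(id23) recv 71: fwd; pos6(id73) recv 23: drop; pos7(id55) recv 73: fwd; pos0(id88) recv 55: drop
After round 1: 5 messages still in flight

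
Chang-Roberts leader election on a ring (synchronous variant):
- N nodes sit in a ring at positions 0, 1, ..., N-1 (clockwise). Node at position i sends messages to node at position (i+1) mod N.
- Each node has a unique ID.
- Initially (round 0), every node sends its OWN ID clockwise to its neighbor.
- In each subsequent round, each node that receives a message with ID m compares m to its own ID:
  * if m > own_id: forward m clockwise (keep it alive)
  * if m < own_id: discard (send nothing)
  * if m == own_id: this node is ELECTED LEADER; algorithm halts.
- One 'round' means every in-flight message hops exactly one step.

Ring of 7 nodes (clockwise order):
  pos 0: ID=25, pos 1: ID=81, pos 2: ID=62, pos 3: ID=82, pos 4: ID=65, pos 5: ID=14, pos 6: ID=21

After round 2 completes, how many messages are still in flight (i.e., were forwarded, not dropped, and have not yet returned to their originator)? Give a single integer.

Answer: 2

Derivation:
Round 1: pos1(id81) recv 25: drop; pos2(id62) recv 81: fwd; pos3(id82) recv 62: drop; pos4(id65) recv 82: fwd; pos5(id14) recv 65: fwd; pos6(id21) recv 14: drop; pos0(id25) recv 21: drop
Round 2: pos3(id82) recv 81: drop; pos5(id14) recv 82: fwd; pos6(id21) recv 65: fwd
After round 2: 2 messages still in flight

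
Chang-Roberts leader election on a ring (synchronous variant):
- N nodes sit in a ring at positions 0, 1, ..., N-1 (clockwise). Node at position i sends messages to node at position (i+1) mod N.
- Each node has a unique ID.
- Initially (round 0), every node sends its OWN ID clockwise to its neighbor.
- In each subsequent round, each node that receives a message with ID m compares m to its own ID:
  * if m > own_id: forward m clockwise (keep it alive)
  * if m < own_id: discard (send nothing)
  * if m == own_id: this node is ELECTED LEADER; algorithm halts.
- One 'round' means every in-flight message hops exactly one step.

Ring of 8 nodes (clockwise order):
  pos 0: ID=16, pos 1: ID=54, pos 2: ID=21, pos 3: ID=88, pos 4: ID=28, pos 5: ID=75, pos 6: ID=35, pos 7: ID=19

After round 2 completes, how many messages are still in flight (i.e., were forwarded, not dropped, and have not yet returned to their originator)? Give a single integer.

Round 1: pos1(id54) recv 16: drop; pos2(id21) recv 54: fwd; pos3(id88) recv 21: drop; pos4(id28) recv 88: fwd; pos5(id75) recv 28: drop; pos6(id35) recv 75: fwd; pos7(id19) recv 35: fwd; pos0(id16) recv 19: fwd
Round 2: pos3(id88) recv 54: drop; pos5(id75) recv 88: fwd; pos7(id19) recv 75: fwd; pos0(id16) recv 35: fwd; pos1(id54) recv 19: drop
After round 2: 3 messages still in flight

Answer: 3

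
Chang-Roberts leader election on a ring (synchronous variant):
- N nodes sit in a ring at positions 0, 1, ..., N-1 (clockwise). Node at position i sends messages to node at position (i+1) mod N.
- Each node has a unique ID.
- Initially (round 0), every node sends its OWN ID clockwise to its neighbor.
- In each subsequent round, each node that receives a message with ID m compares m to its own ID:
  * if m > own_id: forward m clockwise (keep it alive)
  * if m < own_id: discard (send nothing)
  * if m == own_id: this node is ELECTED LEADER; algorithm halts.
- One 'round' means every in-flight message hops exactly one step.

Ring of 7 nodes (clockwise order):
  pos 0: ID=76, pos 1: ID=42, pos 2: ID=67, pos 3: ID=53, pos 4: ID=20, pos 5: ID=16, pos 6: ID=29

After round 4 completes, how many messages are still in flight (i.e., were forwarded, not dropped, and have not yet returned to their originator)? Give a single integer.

Round 1: pos1(id42) recv 76: fwd; pos2(id67) recv 42: drop; pos3(id53) recv 67: fwd; pos4(id20) recv 53: fwd; pos5(id16) recv 20: fwd; pos6(id29) recv 16: drop; pos0(id76) recv 29: drop
Round 2: pos2(id67) recv 76: fwd; pos4(id20) recv 67: fwd; pos5(id16) recv 53: fwd; pos6(id29) recv 20: drop
Round 3: pos3(id53) recv 76: fwd; pos5(id16) recv 67: fwd; pos6(id29) recv 53: fwd
Round 4: pos4(id20) recv 76: fwd; pos6(id29) recv 67: fwd; pos0(id76) recv 53: drop
After round 4: 2 messages still in flight

Answer: 2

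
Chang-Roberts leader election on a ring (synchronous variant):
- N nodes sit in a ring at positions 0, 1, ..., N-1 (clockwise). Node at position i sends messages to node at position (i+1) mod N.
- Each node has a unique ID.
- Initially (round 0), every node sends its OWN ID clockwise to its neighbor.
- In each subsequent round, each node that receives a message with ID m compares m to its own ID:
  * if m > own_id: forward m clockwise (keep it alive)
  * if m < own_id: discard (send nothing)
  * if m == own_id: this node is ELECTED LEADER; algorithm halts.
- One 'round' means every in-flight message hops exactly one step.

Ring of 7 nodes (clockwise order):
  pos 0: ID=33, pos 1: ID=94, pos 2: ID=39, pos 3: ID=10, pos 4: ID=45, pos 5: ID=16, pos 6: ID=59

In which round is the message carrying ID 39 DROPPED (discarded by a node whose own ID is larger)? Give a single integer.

Round 1: pos1(id94) recv 33: drop; pos2(id39) recv 94: fwd; pos3(id10) recv 39: fwd; pos4(id45) recv 10: drop; pos5(id16) recv 45: fwd; pos6(id59) recv 16: drop; pos0(id33) recv 59: fwd
Round 2: pos3(id10) recv 94: fwd; pos4(id45) recv 39: drop; pos6(id59) recv 45: drop; pos1(id94) recv 59: drop
Round 3: pos4(id45) recv 94: fwd
Round 4: pos5(id16) recv 94: fwd
Round 5: pos6(id59) recv 94: fwd
Round 6: pos0(id33) recv 94: fwd
Round 7: pos1(id94) recv 94: ELECTED
Message ID 39 originates at pos 2; dropped at pos 4 in round 2

Answer: 2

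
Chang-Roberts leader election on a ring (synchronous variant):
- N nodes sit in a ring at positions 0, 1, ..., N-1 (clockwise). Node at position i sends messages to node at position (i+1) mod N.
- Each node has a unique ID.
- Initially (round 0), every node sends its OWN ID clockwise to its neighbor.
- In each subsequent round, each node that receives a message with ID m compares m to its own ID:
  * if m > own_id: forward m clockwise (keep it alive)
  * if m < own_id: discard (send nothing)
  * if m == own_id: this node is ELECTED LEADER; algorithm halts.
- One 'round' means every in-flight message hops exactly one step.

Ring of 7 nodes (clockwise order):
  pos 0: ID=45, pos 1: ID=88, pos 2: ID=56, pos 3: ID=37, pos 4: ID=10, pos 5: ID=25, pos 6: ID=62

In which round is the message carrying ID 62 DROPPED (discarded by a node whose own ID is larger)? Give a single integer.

Answer: 2

Derivation:
Round 1: pos1(id88) recv 45: drop; pos2(id56) recv 88: fwd; pos3(id37) recv 56: fwd; pos4(id10) recv 37: fwd; pos5(id25) recv 10: drop; pos6(id62) recv 25: drop; pos0(id45) recv 62: fwd
Round 2: pos3(id37) recv 88: fwd; pos4(id10) recv 56: fwd; pos5(id25) recv 37: fwd; pos1(id88) recv 62: drop
Round 3: pos4(id10) recv 88: fwd; pos5(id25) recv 56: fwd; pos6(id62) recv 37: drop
Round 4: pos5(id25) recv 88: fwd; pos6(id62) recv 56: drop
Round 5: pos6(id62) recv 88: fwd
Round 6: pos0(id45) recv 88: fwd
Round 7: pos1(id88) recv 88: ELECTED
Message ID 62 originates at pos 6; dropped at pos 1 in round 2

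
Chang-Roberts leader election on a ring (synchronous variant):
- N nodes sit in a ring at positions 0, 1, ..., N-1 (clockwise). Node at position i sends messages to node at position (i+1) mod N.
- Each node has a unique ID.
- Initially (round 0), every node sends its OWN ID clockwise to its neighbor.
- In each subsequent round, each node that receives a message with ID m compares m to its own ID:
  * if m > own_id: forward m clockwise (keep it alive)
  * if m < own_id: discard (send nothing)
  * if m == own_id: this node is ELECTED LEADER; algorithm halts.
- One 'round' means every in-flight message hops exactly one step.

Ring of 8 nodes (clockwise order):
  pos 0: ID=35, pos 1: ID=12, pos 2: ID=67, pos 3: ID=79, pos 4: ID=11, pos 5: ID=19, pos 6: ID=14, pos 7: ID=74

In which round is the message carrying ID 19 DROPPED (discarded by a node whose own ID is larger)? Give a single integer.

Round 1: pos1(id12) recv 35: fwd; pos2(id67) recv 12: drop; pos3(id79) recv 67: drop; pos4(id11) recv 79: fwd; pos5(id19) recv 11: drop; pos6(id14) recv 19: fwd; pos7(id74) recv 14: drop; pos0(id35) recv 74: fwd
Round 2: pos2(id67) recv 35: drop; pos5(id19) recv 79: fwd; pos7(id74) recv 19: drop; pos1(id12) recv 74: fwd
Round 3: pos6(id14) recv 79: fwd; pos2(id67) recv 74: fwd
Round 4: pos7(id74) recv 79: fwd; pos3(id79) recv 74: drop
Round 5: pos0(id35) recv 79: fwd
Round 6: pos1(id12) recv 79: fwd
Round 7: pos2(id67) recv 79: fwd
Round 8: pos3(id79) recv 79: ELECTED
Message ID 19 originates at pos 5; dropped at pos 7 in round 2

Answer: 2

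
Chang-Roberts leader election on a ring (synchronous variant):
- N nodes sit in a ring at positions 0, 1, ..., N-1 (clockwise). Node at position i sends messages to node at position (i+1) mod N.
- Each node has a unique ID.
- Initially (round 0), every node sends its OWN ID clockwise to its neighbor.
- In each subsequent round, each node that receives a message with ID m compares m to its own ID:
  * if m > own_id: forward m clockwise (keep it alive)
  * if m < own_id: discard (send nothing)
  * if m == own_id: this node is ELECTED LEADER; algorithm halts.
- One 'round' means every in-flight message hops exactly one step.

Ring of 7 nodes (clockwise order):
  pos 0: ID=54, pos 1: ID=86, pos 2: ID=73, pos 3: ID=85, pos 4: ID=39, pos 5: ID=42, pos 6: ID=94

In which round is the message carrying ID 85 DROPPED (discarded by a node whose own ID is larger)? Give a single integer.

Round 1: pos1(id86) recv 54: drop; pos2(id73) recv 86: fwd; pos3(id85) recv 73: drop; pos4(id39) recv 85: fwd; pos5(id42) recv 39: drop; pos6(id94) recv 42: drop; pos0(id54) recv 94: fwd
Round 2: pos3(id85) recv 86: fwd; pos5(id42) recv 85: fwd; pos1(id86) recv 94: fwd
Round 3: pos4(id39) recv 86: fwd; pos6(id94) recv 85: drop; pos2(id73) recv 94: fwd
Round 4: pos5(id42) recv 86: fwd; pos3(id85) recv 94: fwd
Round 5: pos6(id94) recv 86: drop; pos4(id39) recv 94: fwd
Round 6: pos5(id42) recv 94: fwd
Round 7: pos6(id94) recv 94: ELECTED
Message ID 85 originates at pos 3; dropped at pos 6 in round 3

Answer: 3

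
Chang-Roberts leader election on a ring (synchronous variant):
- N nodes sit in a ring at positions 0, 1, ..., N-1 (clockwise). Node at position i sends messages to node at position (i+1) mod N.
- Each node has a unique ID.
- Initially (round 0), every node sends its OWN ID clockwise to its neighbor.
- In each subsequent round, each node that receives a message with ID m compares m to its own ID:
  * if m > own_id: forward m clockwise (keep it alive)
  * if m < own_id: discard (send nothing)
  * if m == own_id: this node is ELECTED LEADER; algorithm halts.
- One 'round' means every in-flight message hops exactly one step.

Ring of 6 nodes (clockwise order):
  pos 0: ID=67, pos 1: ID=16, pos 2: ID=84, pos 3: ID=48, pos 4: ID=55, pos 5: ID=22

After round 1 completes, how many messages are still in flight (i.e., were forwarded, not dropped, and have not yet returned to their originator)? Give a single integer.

Round 1: pos1(id16) recv 67: fwd; pos2(id84) recv 16: drop; pos3(id48) recv 84: fwd; pos4(id55) recv 48: drop; pos5(id22) recv 55: fwd; pos0(id67) recv 22: drop
After round 1: 3 messages still in flight

Answer: 3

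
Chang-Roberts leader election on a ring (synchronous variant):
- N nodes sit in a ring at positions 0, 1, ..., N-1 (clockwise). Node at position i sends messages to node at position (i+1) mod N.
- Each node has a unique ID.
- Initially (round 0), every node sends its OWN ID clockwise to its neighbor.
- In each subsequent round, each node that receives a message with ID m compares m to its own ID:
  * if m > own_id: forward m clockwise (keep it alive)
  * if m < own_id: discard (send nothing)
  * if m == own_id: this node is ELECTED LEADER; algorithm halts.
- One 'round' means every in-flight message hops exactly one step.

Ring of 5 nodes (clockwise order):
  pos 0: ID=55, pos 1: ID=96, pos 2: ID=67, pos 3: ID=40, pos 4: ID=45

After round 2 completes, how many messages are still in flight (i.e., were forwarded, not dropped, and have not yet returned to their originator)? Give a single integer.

Answer: 2

Derivation:
Round 1: pos1(id96) recv 55: drop; pos2(id67) recv 96: fwd; pos3(id40) recv 67: fwd; pos4(id45) recv 40: drop; pos0(id55) recv 45: drop
Round 2: pos3(id40) recv 96: fwd; pos4(id45) recv 67: fwd
After round 2: 2 messages still in flight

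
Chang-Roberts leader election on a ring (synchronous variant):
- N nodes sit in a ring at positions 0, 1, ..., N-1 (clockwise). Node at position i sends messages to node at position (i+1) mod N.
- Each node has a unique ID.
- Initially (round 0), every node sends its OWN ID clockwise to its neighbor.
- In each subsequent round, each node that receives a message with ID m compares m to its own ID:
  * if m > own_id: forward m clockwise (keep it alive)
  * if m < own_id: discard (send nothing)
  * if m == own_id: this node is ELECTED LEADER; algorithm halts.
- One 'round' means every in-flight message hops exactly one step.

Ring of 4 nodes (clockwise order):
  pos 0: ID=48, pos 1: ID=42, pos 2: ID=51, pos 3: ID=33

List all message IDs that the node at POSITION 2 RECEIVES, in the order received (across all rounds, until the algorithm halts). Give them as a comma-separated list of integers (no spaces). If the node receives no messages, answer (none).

Round 1: pos1(id42) recv 48: fwd; pos2(id51) recv 42: drop; pos3(id33) recv 51: fwd; pos0(id48) recv 33: drop
Round 2: pos2(id51) recv 48: drop; pos0(id48) recv 51: fwd
Round 3: pos1(id42) recv 51: fwd
Round 4: pos2(id51) recv 51: ELECTED

Answer: 42,48,51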